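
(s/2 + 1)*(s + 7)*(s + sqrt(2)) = s^3/2 + sqrt(2)*s^2/2 + 9*s^2/2 + 9*sqrt(2)*s/2 + 7*s + 7*sqrt(2)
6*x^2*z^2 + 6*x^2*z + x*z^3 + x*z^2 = z*(6*x + z)*(x*z + x)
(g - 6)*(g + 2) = g^2 - 4*g - 12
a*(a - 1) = a^2 - a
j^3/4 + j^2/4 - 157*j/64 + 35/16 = (j/4 + 1)*(j - 7/4)*(j - 5/4)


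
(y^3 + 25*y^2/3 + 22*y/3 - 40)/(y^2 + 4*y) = y + 13/3 - 10/y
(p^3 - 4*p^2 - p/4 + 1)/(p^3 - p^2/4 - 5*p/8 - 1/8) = 2*(2*p^2 - 9*p + 4)/(4*p^2 - 3*p - 1)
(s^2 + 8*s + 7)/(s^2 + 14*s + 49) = (s + 1)/(s + 7)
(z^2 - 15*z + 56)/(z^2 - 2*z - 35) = (z - 8)/(z + 5)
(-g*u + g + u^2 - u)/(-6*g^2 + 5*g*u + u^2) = (u - 1)/(6*g + u)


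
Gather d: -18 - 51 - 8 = -77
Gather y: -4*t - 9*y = -4*t - 9*y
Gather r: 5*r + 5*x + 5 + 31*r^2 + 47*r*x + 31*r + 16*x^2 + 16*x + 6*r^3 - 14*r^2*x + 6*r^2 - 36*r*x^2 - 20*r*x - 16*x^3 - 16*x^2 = 6*r^3 + r^2*(37 - 14*x) + r*(-36*x^2 + 27*x + 36) - 16*x^3 + 21*x + 5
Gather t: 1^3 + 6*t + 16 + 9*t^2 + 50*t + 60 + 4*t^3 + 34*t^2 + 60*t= 4*t^3 + 43*t^2 + 116*t + 77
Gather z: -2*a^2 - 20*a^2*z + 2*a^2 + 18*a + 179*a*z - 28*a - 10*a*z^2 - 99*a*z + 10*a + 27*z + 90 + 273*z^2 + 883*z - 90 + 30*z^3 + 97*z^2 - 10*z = 30*z^3 + z^2*(370 - 10*a) + z*(-20*a^2 + 80*a + 900)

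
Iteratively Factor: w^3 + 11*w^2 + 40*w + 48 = (w + 3)*(w^2 + 8*w + 16) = (w + 3)*(w + 4)*(w + 4)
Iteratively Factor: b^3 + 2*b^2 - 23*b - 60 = (b + 4)*(b^2 - 2*b - 15) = (b - 5)*(b + 4)*(b + 3)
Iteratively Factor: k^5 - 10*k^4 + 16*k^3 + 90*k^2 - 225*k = (k + 3)*(k^4 - 13*k^3 + 55*k^2 - 75*k) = (k - 3)*(k + 3)*(k^3 - 10*k^2 + 25*k) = k*(k - 3)*(k + 3)*(k^2 - 10*k + 25) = k*(k - 5)*(k - 3)*(k + 3)*(k - 5)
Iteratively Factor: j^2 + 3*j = (j + 3)*(j)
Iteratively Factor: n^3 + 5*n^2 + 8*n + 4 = (n + 2)*(n^2 + 3*n + 2) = (n + 2)^2*(n + 1)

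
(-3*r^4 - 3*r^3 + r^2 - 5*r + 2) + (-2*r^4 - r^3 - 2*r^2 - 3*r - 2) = -5*r^4 - 4*r^3 - r^2 - 8*r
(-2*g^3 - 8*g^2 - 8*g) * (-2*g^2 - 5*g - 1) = 4*g^5 + 26*g^4 + 58*g^3 + 48*g^2 + 8*g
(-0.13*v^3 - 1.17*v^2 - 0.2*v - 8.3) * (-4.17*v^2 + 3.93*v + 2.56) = 0.5421*v^5 + 4.368*v^4 - 4.0969*v^3 + 30.8298*v^2 - 33.131*v - 21.248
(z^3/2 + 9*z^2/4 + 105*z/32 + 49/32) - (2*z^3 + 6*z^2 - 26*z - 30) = -3*z^3/2 - 15*z^2/4 + 937*z/32 + 1009/32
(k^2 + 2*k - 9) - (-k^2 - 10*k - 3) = 2*k^2 + 12*k - 6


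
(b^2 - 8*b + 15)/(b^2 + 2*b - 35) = (b - 3)/(b + 7)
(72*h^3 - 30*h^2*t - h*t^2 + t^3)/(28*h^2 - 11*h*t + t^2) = (-18*h^2 + 3*h*t + t^2)/(-7*h + t)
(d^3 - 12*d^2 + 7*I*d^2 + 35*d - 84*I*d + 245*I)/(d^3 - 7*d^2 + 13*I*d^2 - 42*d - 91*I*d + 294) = (d - 5)/(d + 6*I)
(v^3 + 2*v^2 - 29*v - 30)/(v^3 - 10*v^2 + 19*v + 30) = (v + 6)/(v - 6)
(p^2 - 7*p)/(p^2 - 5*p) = (p - 7)/(p - 5)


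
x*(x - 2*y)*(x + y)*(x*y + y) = x^4*y - x^3*y^2 + x^3*y - 2*x^2*y^3 - x^2*y^2 - 2*x*y^3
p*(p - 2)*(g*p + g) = g*p^3 - g*p^2 - 2*g*p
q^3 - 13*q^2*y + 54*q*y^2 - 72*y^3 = (q - 6*y)*(q - 4*y)*(q - 3*y)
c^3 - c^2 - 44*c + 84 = (c - 6)*(c - 2)*(c + 7)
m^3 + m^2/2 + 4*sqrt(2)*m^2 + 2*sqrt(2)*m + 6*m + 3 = (m + 1/2)*(m + sqrt(2))*(m + 3*sqrt(2))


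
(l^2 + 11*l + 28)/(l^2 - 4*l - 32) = (l + 7)/(l - 8)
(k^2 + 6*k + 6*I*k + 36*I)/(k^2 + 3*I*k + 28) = (k^2 + 6*k*(1 + I) + 36*I)/(k^2 + 3*I*k + 28)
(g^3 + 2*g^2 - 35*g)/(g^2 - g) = (g^2 + 2*g - 35)/(g - 1)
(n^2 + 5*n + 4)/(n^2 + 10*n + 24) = (n + 1)/(n + 6)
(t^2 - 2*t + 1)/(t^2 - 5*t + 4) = (t - 1)/(t - 4)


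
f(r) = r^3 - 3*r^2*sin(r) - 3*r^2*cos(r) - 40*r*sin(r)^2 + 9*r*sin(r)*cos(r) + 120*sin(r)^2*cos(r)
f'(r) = 3*r^2*sin(r) - 3*r^2*cos(r) + 3*r^2 - 9*r*sin(r)^2 - 80*r*sin(r)*cos(r) - 6*r*sin(r) + 9*r*cos(r)^2 - 6*r*cos(r) - 120*sin(r)^3 - 40*sin(r)^2 + 240*sin(r)*cos(r)^2 + 9*sin(r)*cos(r)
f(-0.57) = 37.91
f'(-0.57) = -110.87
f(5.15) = 29.87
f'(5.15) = 130.98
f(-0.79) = 61.64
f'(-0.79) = -98.47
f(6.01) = 118.84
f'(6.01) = 57.98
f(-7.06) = -141.11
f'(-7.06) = -413.25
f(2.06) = -112.35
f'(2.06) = 12.21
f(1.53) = -59.37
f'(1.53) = -173.37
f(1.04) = 15.01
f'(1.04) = -94.77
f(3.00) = 41.39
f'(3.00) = 163.08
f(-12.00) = -2205.89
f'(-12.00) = 853.23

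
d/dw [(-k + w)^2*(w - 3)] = (k - w)*(k - 3*w + 6)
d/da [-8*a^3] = -24*a^2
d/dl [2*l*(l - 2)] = 4*l - 4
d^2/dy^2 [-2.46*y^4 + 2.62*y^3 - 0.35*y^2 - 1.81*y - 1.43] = -29.52*y^2 + 15.72*y - 0.7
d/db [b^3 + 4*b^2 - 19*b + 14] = 3*b^2 + 8*b - 19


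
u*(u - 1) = u^2 - u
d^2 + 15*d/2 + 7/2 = (d + 1/2)*(d + 7)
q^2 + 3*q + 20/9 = (q + 4/3)*(q + 5/3)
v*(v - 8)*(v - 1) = v^3 - 9*v^2 + 8*v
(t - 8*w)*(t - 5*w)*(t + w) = t^3 - 12*t^2*w + 27*t*w^2 + 40*w^3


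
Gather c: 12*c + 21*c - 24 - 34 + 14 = 33*c - 44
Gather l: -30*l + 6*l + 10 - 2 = 8 - 24*l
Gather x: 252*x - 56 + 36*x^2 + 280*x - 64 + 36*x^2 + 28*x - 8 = 72*x^2 + 560*x - 128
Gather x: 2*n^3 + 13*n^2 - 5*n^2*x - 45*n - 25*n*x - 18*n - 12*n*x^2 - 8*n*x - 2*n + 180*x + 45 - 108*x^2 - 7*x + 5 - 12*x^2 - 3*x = 2*n^3 + 13*n^2 - 65*n + x^2*(-12*n - 120) + x*(-5*n^2 - 33*n + 170) + 50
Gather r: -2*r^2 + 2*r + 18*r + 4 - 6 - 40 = -2*r^2 + 20*r - 42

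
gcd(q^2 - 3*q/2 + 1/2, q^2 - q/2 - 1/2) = q - 1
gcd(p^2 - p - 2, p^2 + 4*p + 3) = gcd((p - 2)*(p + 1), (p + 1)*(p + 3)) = p + 1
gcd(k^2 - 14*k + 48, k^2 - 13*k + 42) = k - 6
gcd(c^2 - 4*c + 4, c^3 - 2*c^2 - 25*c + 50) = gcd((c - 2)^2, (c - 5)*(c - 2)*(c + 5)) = c - 2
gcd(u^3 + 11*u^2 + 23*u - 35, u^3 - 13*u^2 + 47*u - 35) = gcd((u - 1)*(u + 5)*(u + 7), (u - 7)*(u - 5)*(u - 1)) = u - 1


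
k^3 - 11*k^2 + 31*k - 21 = (k - 7)*(k - 3)*(k - 1)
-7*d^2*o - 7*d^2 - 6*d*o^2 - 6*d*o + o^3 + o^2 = (-7*d + o)*(d + o)*(o + 1)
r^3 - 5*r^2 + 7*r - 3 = (r - 3)*(r - 1)^2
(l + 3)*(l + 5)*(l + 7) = l^3 + 15*l^2 + 71*l + 105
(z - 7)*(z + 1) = z^2 - 6*z - 7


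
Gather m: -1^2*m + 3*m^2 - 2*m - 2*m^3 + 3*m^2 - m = -2*m^3 + 6*m^2 - 4*m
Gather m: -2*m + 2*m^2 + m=2*m^2 - m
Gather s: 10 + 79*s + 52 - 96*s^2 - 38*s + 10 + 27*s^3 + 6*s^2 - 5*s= 27*s^3 - 90*s^2 + 36*s + 72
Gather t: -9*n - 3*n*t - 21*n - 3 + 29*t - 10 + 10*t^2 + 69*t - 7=-30*n + 10*t^2 + t*(98 - 3*n) - 20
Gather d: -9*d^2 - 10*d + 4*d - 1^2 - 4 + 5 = -9*d^2 - 6*d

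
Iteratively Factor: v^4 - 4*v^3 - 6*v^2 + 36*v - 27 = (v + 3)*(v^3 - 7*v^2 + 15*v - 9) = (v - 3)*(v + 3)*(v^2 - 4*v + 3) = (v - 3)*(v - 1)*(v + 3)*(v - 3)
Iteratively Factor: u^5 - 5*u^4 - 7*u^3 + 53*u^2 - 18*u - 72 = (u + 3)*(u^4 - 8*u^3 + 17*u^2 + 2*u - 24) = (u - 3)*(u + 3)*(u^3 - 5*u^2 + 2*u + 8) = (u - 3)*(u - 2)*(u + 3)*(u^2 - 3*u - 4) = (u - 4)*(u - 3)*(u - 2)*(u + 3)*(u + 1)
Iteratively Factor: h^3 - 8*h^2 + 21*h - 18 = (h - 2)*(h^2 - 6*h + 9) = (h - 3)*(h - 2)*(h - 3)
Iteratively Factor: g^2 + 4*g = (g + 4)*(g)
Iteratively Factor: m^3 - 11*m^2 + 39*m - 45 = (m - 5)*(m^2 - 6*m + 9) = (m - 5)*(m - 3)*(m - 3)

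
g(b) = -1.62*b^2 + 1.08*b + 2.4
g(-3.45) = -20.61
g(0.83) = 2.18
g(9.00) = -119.10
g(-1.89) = -5.43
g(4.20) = -21.64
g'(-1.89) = 7.20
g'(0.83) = -1.61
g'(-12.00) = 39.96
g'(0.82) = -1.58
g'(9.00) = -28.08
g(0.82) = 2.20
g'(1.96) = -5.27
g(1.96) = -1.71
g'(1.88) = -5.01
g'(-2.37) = 8.76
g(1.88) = -1.30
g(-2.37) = -9.26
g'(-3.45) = 12.26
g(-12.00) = -243.84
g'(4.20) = -12.53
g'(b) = 1.08 - 3.24*b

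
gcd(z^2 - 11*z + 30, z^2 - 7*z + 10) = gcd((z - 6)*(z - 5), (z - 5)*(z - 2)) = z - 5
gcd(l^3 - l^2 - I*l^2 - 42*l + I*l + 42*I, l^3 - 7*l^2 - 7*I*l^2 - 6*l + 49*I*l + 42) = l^2 + l*(-7 - I) + 7*I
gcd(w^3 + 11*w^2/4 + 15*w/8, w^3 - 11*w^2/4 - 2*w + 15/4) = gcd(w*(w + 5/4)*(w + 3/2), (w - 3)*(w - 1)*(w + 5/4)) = w + 5/4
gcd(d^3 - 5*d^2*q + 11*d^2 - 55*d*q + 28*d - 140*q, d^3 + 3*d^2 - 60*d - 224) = d^2 + 11*d + 28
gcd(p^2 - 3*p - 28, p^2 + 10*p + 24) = p + 4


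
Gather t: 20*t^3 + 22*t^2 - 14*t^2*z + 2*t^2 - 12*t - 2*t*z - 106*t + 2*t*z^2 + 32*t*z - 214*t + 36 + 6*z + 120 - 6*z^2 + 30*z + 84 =20*t^3 + t^2*(24 - 14*z) + t*(2*z^2 + 30*z - 332) - 6*z^2 + 36*z + 240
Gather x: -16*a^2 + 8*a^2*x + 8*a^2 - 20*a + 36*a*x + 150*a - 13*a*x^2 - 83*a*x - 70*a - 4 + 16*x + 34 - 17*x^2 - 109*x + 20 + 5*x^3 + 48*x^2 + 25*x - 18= -8*a^2 + 60*a + 5*x^3 + x^2*(31 - 13*a) + x*(8*a^2 - 47*a - 68) + 32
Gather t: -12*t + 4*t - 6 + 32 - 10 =16 - 8*t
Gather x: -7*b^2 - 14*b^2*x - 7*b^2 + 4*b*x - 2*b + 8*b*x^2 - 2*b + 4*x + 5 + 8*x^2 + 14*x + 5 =-14*b^2 - 4*b + x^2*(8*b + 8) + x*(-14*b^2 + 4*b + 18) + 10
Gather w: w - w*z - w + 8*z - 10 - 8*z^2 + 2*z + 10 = -w*z - 8*z^2 + 10*z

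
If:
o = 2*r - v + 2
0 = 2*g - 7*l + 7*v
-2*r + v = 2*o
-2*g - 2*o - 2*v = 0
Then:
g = -v - 2/3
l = 5*v/7 - 4/21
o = 2/3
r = v/2 - 2/3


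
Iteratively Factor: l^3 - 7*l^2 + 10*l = (l)*(l^2 - 7*l + 10) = l*(l - 2)*(l - 5)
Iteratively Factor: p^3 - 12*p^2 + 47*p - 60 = (p - 3)*(p^2 - 9*p + 20) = (p - 4)*(p - 3)*(p - 5)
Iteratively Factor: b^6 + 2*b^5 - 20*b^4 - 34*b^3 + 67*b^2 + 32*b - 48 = (b + 1)*(b^5 + b^4 - 21*b^3 - 13*b^2 + 80*b - 48) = (b + 1)*(b + 4)*(b^4 - 3*b^3 - 9*b^2 + 23*b - 12) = (b - 1)*(b + 1)*(b + 4)*(b^3 - 2*b^2 - 11*b + 12) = (b - 4)*(b - 1)*(b + 1)*(b + 4)*(b^2 + 2*b - 3) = (b - 4)*(b - 1)*(b + 1)*(b + 3)*(b + 4)*(b - 1)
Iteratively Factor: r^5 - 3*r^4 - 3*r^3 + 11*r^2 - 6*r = (r - 1)*(r^4 - 2*r^3 - 5*r^2 + 6*r) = (r - 1)*(r + 2)*(r^3 - 4*r^2 + 3*r) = (r - 3)*(r - 1)*(r + 2)*(r^2 - r) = (r - 3)*(r - 1)^2*(r + 2)*(r)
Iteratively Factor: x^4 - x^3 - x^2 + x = (x - 1)*(x^3 - x) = x*(x - 1)*(x^2 - 1) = x*(x - 1)^2*(x + 1)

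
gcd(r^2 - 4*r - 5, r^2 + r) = r + 1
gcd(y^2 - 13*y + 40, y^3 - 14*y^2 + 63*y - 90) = y - 5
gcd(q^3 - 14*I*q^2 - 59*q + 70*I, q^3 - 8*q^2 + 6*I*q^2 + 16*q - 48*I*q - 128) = q - 2*I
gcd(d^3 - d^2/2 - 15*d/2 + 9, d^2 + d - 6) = d^2 + d - 6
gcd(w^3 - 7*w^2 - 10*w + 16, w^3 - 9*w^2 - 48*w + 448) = w - 8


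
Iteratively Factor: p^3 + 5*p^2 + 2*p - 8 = (p - 1)*(p^2 + 6*p + 8) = (p - 1)*(p + 2)*(p + 4)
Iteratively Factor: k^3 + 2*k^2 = (k)*(k^2 + 2*k) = k^2*(k + 2)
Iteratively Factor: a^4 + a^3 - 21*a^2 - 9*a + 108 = (a - 3)*(a^3 + 4*a^2 - 9*a - 36) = (a - 3)^2*(a^2 + 7*a + 12) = (a - 3)^2*(a + 4)*(a + 3)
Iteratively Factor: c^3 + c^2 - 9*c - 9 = (c + 1)*(c^2 - 9) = (c + 1)*(c + 3)*(c - 3)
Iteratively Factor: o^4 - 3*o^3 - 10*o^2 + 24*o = (o - 4)*(o^3 + o^2 - 6*o) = (o - 4)*(o + 3)*(o^2 - 2*o) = (o - 4)*(o - 2)*(o + 3)*(o)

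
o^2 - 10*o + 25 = (o - 5)^2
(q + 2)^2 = q^2 + 4*q + 4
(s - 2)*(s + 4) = s^2 + 2*s - 8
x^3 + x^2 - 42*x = x*(x - 6)*(x + 7)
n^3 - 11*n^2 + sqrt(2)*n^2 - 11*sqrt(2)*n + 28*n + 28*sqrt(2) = (n - 7)*(n - 4)*(n + sqrt(2))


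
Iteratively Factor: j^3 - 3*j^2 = (j)*(j^2 - 3*j) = j^2*(j - 3)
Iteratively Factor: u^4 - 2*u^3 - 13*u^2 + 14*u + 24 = (u - 4)*(u^3 + 2*u^2 - 5*u - 6) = (u - 4)*(u + 3)*(u^2 - u - 2) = (u - 4)*(u + 1)*(u + 3)*(u - 2)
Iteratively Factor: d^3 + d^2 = (d)*(d^2 + d) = d*(d + 1)*(d)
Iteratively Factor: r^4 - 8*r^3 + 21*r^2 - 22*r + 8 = (r - 1)*(r^3 - 7*r^2 + 14*r - 8) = (r - 4)*(r - 1)*(r^2 - 3*r + 2) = (r - 4)*(r - 1)^2*(r - 2)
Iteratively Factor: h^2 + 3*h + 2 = (h + 1)*(h + 2)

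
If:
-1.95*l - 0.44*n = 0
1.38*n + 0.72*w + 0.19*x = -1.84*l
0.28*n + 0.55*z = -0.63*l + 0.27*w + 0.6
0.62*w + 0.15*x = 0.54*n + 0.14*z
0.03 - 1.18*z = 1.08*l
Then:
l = 0.02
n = -0.09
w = -2.25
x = 9.00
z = 0.01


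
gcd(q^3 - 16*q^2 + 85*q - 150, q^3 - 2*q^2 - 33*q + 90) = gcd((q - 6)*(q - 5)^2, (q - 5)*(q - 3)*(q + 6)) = q - 5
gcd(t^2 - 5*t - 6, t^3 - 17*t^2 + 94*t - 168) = t - 6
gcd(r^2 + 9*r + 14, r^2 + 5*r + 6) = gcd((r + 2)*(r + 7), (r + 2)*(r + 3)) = r + 2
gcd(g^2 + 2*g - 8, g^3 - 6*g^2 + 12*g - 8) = g - 2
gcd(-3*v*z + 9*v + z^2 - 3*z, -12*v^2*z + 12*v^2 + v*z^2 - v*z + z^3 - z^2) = -3*v + z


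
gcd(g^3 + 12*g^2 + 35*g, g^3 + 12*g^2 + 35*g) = g^3 + 12*g^2 + 35*g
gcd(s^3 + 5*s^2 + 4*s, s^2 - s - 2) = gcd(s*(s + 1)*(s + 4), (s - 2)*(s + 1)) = s + 1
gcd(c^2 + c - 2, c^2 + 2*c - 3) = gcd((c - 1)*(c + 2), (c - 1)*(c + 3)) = c - 1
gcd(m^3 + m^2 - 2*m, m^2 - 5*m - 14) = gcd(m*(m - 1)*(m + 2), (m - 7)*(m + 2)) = m + 2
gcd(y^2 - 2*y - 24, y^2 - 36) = y - 6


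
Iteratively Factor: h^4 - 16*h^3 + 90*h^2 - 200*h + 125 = (h - 1)*(h^3 - 15*h^2 + 75*h - 125) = (h - 5)*(h - 1)*(h^2 - 10*h + 25) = (h - 5)^2*(h - 1)*(h - 5)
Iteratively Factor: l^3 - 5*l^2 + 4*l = (l)*(l^2 - 5*l + 4) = l*(l - 1)*(l - 4)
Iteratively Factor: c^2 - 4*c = (c)*(c - 4)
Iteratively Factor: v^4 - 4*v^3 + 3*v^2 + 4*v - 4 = (v + 1)*(v^3 - 5*v^2 + 8*v - 4) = (v - 1)*(v + 1)*(v^2 - 4*v + 4) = (v - 2)*(v - 1)*(v + 1)*(v - 2)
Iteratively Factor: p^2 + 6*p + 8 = (p + 4)*(p + 2)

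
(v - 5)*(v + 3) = v^2 - 2*v - 15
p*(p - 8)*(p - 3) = p^3 - 11*p^2 + 24*p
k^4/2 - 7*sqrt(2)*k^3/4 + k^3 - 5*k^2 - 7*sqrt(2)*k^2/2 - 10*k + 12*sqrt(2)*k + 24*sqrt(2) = (k/2 + 1)*(k - 4*sqrt(2))*(k - 3*sqrt(2)/2)*(k + 2*sqrt(2))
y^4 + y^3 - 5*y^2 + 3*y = y*(y - 1)^2*(y + 3)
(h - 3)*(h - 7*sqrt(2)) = h^2 - 7*sqrt(2)*h - 3*h + 21*sqrt(2)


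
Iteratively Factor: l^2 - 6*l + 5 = (l - 5)*(l - 1)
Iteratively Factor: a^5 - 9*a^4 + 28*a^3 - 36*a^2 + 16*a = (a)*(a^4 - 9*a^3 + 28*a^2 - 36*a + 16) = a*(a - 1)*(a^3 - 8*a^2 + 20*a - 16) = a*(a - 4)*(a - 1)*(a^2 - 4*a + 4) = a*(a - 4)*(a - 2)*(a - 1)*(a - 2)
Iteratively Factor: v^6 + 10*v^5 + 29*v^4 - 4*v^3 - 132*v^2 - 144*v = (v + 4)*(v^5 + 6*v^4 + 5*v^3 - 24*v^2 - 36*v) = (v - 2)*(v + 4)*(v^4 + 8*v^3 + 21*v^2 + 18*v) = (v - 2)*(v + 3)*(v + 4)*(v^3 + 5*v^2 + 6*v) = v*(v - 2)*(v + 3)*(v + 4)*(v^2 + 5*v + 6) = v*(v - 2)*(v + 2)*(v + 3)*(v + 4)*(v + 3)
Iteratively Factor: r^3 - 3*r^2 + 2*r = (r - 2)*(r^2 - r) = r*(r - 2)*(r - 1)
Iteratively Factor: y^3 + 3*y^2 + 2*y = (y)*(y^2 + 3*y + 2) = y*(y + 2)*(y + 1)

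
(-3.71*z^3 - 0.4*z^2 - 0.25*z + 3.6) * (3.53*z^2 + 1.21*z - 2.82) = -13.0963*z^5 - 5.9011*z^4 + 9.0957*z^3 + 13.5335*z^2 + 5.061*z - 10.152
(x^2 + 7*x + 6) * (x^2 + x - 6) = x^4 + 8*x^3 + 7*x^2 - 36*x - 36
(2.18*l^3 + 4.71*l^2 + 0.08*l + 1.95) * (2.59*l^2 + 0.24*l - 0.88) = 5.6462*l^5 + 12.7221*l^4 - 0.5808*l^3 + 0.9249*l^2 + 0.3976*l - 1.716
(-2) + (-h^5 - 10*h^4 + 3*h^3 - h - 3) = -h^5 - 10*h^4 + 3*h^3 - h - 5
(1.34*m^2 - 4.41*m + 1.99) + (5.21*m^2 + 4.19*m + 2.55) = 6.55*m^2 - 0.22*m + 4.54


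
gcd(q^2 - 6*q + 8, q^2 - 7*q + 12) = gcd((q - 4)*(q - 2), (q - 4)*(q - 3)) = q - 4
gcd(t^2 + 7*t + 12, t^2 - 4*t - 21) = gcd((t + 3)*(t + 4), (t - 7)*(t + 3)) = t + 3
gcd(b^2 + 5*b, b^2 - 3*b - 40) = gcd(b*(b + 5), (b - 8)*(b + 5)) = b + 5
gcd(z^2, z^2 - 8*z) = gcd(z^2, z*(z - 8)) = z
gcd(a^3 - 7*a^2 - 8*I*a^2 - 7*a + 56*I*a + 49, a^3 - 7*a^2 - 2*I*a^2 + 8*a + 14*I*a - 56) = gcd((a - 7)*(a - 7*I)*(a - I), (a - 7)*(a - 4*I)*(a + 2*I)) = a - 7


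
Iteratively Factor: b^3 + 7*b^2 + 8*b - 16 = (b + 4)*(b^2 + 3*b - 4) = (b - 1)*(b + 4)*(b + 4)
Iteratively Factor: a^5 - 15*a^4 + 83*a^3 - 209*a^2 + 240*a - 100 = (a - 5)*(a^4 - 10*a^3 + 33*a^2 - 44*a + 20) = (a - 5)*(a - 2)*(a^3 - 8*a^2 + 17*a - 10) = (a - 5)*(a - 2)^2*(a^2 - 6*a + 5) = (a - 5)^2*(a - 2)^2*(a - 1)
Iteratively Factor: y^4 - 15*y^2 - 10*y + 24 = (y - 1)*(y^3 + y^2 - 14*y - 24) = (y - 4)*(y - 1)*(y^2 + 5*y + 6) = (y - 4)*(y - 1)*(y + 2)*(y + 3)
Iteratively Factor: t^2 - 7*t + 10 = (t - 2)*(t - 5)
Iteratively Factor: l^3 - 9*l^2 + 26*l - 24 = (l - 2)*(l^2 - 7*l + 12) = (l - 3)*(l - 2)*(l - 4)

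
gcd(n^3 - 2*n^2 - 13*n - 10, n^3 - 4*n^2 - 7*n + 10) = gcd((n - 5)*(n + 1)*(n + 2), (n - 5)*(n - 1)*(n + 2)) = n^2 - 3*n - 10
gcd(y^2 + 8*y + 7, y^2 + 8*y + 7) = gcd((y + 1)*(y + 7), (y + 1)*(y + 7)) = y^2 + 8*y + 7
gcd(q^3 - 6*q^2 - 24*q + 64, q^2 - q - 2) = q - 2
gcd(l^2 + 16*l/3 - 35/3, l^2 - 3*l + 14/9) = 1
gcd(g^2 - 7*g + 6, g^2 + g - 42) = g - 6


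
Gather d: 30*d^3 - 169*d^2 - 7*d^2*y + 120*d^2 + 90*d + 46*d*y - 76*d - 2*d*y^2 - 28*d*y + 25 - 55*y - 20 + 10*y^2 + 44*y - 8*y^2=30*d^3 + d^2*(-7*y - 49) + d*(-2*y^2 + 18*y + 14) + 2*y^2 - 11*y + 5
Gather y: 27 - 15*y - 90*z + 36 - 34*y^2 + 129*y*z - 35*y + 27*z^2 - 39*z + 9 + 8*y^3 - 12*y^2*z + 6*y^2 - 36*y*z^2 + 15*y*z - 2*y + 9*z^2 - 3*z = 8*y^3 + y^2*(-12*z - 28) + y*(-36*z^2 + 144*z - 52) + 36*z^2 - 132*z + 72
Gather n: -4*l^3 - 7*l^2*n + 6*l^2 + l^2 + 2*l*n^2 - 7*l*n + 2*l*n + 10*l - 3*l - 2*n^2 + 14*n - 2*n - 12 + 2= -4*l^3 + 7*l^2 + 7*l + n^2*(2*l - 2) + n*(-7*l^2 - 5*l + 12) - 10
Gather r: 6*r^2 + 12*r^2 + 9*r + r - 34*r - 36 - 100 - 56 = 18*r^2 - 24*r - 192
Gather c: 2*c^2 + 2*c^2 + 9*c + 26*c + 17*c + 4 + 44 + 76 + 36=4*c^2 + 52*c + 160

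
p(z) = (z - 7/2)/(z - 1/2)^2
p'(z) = -2*(z - 7/2)/(z - 1/2)^3 + (z - 1/2)^(-2) = 4*(13 - 2*z)/(2*z - 1)^3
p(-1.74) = -1.04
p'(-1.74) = -0.73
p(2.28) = -0.39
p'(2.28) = 0.75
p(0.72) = -57.44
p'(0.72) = 542.82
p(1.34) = -3.06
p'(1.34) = 8.71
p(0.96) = -12.00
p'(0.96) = 56.92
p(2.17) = -0.48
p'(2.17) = 0.93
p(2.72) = -0.16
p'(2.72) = 0.35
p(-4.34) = -0.33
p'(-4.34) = -0.10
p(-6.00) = -0.22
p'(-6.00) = -0.05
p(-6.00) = -0.22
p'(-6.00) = -0.05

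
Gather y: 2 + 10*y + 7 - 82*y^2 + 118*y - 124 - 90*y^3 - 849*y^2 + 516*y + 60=-90*y^3 - 931*y^2 + 644*y - 55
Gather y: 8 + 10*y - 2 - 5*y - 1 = 5*y + 5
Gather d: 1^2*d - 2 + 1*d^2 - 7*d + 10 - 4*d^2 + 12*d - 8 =-3*d^2 + 6*d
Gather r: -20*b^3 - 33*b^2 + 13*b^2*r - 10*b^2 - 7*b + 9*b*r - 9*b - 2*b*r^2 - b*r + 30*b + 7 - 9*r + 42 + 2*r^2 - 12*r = -20*b^3 - 43*b^2 + 14*b + r^2*(2 - 2*b) + r*(13*b^2 + 8*b - 21) + 49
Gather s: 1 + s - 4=s - 3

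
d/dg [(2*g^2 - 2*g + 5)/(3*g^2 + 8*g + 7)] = 2*(11*g^2 - g - 27)/(9*g^4 + 48*g^3 + 106*g^2 + 112*g + 49)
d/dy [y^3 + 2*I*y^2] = y*(3*y + 4*I)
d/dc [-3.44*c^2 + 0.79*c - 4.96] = 0.79 - 6.88*c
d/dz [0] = 0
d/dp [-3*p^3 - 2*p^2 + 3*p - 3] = -9*p^2 - 4*p + 3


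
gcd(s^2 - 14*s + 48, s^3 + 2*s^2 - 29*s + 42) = 1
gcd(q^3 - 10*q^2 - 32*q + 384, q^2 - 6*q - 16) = q - 8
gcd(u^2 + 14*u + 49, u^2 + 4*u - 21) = u + 7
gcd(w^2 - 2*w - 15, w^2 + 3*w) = w + 3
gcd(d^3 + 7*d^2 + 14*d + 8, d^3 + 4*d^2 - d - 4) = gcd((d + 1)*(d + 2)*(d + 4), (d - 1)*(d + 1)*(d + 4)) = d^2 + 5*d + 4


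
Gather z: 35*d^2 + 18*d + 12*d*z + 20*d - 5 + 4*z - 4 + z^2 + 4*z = 35*d^2 + 38*d + z^2 + z*(12*d + 8) - 9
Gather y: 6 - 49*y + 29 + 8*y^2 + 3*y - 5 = 8*y^2 - 46*y + 30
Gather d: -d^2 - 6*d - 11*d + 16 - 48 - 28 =-d^2 - 17*d - 60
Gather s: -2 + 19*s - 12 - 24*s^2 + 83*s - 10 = -24*s^2 + 102*s - 24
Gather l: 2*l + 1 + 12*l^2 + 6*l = 12*l^2 + 8*l + 1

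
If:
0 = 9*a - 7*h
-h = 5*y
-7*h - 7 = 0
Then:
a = -7/9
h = -1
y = 1/5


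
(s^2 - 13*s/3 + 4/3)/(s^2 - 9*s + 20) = (s - 1/3)/(s - 5)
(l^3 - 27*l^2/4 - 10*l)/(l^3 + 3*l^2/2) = (4*l^2 - 27*l - 40)/(2*l*(2*l + 3))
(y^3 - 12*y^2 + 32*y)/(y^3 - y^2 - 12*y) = (y - 8)/(y + 3)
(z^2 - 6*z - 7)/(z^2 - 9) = (z^2 - 6*z - 7)/(z^2 - 9)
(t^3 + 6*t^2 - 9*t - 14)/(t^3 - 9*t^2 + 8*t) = (t^3 + 6*t^2 - 9*t - 14)/(t*(t^2 - 9*t + 8))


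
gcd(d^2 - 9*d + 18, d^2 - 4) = 1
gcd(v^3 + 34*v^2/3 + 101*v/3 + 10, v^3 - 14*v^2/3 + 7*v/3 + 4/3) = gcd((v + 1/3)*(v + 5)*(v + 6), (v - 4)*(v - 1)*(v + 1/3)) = v + 1/3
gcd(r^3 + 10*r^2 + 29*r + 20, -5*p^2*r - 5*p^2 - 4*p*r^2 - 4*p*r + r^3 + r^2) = r + 1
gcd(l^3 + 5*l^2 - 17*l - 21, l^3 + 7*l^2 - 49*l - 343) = l + 7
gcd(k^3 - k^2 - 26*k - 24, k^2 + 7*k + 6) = k + 1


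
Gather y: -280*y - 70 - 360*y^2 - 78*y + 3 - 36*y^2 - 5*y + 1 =-396*y^2 - 363*y - 66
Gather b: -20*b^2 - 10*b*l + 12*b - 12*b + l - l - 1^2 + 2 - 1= -20*b^2 - 10*b*l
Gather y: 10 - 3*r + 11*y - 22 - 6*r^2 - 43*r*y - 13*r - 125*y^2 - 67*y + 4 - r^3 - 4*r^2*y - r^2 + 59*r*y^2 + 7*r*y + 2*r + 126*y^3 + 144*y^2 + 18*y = -r^3 - 7*r^2 - 14*r + 126*y^3 + y^2*(59*r + 19) + y*(-4*r^2 - 36*r - 38) - 8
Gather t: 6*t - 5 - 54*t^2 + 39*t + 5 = -54*t^2 + 45*t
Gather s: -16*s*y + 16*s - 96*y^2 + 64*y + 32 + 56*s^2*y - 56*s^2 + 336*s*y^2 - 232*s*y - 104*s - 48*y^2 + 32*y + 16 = s^2*(56*y - 56) + s*(336*y^2 - 248*y - 88) - 144*y^2 + 96*y + 48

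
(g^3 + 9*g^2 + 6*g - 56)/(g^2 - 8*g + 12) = (g^2 + 11*g + 28)/(g - 6)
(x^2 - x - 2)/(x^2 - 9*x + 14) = (x + 1)/(x - 7)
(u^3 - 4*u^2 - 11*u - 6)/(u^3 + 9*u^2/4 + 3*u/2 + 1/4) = 4*(u - 6)/(4*u + 1)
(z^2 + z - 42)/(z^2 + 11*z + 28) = (z - 6)/(z + 4)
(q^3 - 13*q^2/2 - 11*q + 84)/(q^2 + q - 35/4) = 2*(q^2 - 10*q + 24)/(2*q - 5)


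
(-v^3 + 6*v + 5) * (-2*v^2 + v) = 2*v^5 - v^4 - 12*v^3 - 4*v^2 + 5*v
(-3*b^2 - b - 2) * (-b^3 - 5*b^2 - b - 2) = 3*b^5 + 16*b^4 + 10*b^3 + 17*b^2 + 4*b + 4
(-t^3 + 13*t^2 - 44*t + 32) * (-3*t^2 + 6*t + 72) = 3*t^5 - 45*t^4 + 138*t^3 + 576*t^2 - 2976*t + 2304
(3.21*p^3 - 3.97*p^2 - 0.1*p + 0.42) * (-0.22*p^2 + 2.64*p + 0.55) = -0.7062*p^5 + 9.3478*p^4 - 8.6933*p^3 - 2.5399*p^2 + 1.0538*p + 0.231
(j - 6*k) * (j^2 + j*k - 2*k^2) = j^3 - 5*j^2*k - 8*j*k^2 + 12*k^3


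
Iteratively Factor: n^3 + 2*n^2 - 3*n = (n - 1)*(n^2 + 3*n) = n*(n - 1)*(n + 3)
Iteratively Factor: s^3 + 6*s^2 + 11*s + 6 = (s + 3)*(s^2 + 3*s + 2) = (s + 1)*(s + 3)*(s + 2)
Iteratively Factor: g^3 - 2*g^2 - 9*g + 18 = (g - 3)*(g^2 + g - 6) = (g - 3)*(g - 2)*(g + 3)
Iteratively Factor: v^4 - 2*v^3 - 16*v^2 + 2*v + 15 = (v - 1)*(v^3 - v^2 - 17*v - 15) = (v - 1)*(v + 1)*(v^2 - 2*v - 15) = (v - 1)*(v + 1)*(v + 3)*(v - 5)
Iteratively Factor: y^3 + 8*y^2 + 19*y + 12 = (y + 4)*(y^2 + 4*y + 3) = (y + 1)*(y + 4)*(y + 3)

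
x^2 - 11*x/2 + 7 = (x - 7/2)*(x - 2)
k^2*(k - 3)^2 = k^4 - 6*k^3 + 9*k^2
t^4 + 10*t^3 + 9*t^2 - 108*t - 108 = (t - 3)*(t + 1)*(t + 6)^2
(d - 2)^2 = d^2 - 4*d + 4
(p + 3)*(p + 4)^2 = p^3 + 11*p^2 + 40*p + 48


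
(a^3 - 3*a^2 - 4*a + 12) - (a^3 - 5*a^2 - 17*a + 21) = 2*a^2 + 13*a - 9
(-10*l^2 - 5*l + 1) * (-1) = 10*l^2 + 5*l - 1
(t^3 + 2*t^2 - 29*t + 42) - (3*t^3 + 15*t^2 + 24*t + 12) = -2*t^3 - 13*t^2 - 53*t + 30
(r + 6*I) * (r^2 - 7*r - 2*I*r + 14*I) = r^3 - 7*r^2 + 4*I*r^2 + 12*r - 28*I*r - 84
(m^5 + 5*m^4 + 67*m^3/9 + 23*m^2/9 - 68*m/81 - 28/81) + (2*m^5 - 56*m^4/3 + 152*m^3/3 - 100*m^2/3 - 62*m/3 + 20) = 3*m^5 - 41*m^4/3 + 523*m^3/9 - 277*m^2/9 - 1742*m/81 + 1592/81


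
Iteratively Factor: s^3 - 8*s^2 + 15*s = (s - 5)*(s^2 - 3*s) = (s - 5)*(s - 3)*(s)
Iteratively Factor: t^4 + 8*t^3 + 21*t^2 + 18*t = (t + 3)*(t^3 + 5*t^2 + 6*t) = (t + 2)*(t + 3)*(t^2 + 3*t) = t*(t + 2)*(t + 3)*(t + 3)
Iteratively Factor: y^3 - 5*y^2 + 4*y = (y - 4)*(y^2 - y) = (y - 4)*(y - 1)*(y)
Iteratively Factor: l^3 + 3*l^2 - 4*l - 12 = (l - 2)*(l^2 + 5*l + 6) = (l - 2)*(l + 3)*(l + 2)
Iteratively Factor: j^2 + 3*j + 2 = (j + 2)*(j + 1)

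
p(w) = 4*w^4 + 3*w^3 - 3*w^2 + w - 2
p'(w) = 16*w^3 + 9*w^2 - 6*w + 1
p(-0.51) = -3.42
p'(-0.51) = 4.28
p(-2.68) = 122.37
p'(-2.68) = -226.26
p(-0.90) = -4.89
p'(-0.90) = 2.03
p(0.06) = -1.95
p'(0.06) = 0.68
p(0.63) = -1.18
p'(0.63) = 4.79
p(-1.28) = -3.75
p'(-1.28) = -10.13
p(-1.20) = -4.41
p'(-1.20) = -6.49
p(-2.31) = 56.60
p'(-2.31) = -134.34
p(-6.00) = 4420.00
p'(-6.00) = -3095.00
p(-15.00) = 191683.00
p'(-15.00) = -51884.00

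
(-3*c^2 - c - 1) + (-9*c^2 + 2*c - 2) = -12*c^2 + c - 3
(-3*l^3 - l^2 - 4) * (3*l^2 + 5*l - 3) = -9*l^5 - 18*l^4 + 4*l^3 - 9*l^2 - 20*l + 12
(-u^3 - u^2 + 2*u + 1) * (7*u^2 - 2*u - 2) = -7*u^5 - 5*u^4 + 18*u^3 + 5*u^2 - 6*u - 2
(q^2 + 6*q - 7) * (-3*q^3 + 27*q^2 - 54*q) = -3*q^5 + 9*q^4 + 129*q^3 - 513*q^2 + 378*q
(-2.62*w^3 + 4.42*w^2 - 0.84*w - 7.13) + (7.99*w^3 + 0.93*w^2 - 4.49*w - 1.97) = 5.37*w^3 + 5.35*w^2 - 5.33*w - 9.1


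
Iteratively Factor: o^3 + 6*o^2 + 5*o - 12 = (o + 3)*(o^2 + 3*o - 4) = (o - 1)*(o + 3)*(o + 4)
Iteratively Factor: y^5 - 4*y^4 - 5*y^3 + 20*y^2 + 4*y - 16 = (y + 1)*(y^4 - 5*y^3 + 20*y - 16) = (y + 1)*(y + 2)*(y^3 - 7*y^2 + 14*y - 8) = (y - 4)*(y + 1)*(y + 2)*(y^2 - 3*y + 2) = (y - 4)*(y - 1)*(y + 1)*(y + 2)*(y - 2)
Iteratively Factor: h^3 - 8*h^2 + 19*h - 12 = (h - 3)*(h^2 - 5*h + 4) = (h - 3)*(h - 1)*(h - 4)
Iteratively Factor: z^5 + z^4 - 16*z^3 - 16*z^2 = (z + 1)*(z^4 - 16*z^2) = (z - 4)*(z + 1)*(z^3 + 4*z^2) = z*(z - 4)*(z + 1)*(z^2 + 4*z) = z*(z - 4)*(z + 1)*(z + 4)*(z)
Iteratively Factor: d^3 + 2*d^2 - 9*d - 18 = (d + 3)*(d^2 - d - 6) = (d + 2)*(d + 3)*(d - 3)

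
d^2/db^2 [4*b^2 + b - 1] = 8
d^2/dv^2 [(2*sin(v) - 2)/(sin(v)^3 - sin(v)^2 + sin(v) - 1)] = 4*(-2*sin(v)^4 + 5*sin(v)^2 - 1)/(sin(v)^2 + 1)^3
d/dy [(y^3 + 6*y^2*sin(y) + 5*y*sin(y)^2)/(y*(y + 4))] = (6*y^2*cos(y) + y^2 + 5*y*sin(2*y) + 24*y*cos(y) + 8*y - 5*sin(y)^2 + 24*sin(y) + 20*sin(2*y))/(y^2 + 8*y + 16)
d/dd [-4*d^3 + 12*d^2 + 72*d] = -12*d^2 + 24*d + 72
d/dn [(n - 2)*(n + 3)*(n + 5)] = 3*n^2 + 12*n - 1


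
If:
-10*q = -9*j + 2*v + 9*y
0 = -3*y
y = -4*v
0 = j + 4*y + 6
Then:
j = -6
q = -27/5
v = 0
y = 0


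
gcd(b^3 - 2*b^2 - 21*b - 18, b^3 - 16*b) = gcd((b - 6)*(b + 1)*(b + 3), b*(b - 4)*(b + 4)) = 1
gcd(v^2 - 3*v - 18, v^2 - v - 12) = v + 3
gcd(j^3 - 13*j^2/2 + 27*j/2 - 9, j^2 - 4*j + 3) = j - 3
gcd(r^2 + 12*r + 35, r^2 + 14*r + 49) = r + 7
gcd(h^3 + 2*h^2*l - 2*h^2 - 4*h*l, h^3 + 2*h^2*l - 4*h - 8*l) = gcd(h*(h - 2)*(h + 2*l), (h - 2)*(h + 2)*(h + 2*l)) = h^2 + 2*h*l - 2*h - 4*l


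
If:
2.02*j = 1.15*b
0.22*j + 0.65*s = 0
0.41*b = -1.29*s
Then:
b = 0.00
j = 0.00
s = 0.00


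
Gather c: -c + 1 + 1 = 2 - c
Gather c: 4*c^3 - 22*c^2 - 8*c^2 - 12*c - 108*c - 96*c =4*c^3 - 30*c^2 - 216*c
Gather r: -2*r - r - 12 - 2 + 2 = -3*r - 12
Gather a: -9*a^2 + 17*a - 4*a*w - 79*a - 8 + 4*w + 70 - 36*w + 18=-9*a^2 + a*(-4*w - 62) - 32*w + 80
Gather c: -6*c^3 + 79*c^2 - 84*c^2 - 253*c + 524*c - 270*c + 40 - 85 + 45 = -6*c^3 - 5*c^2 + c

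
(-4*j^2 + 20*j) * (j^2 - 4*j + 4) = -4*j^4 + 36*j^3 - 96*j^2 + 80*j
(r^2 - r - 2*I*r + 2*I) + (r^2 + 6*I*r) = 2*r^2 - r + 4*I*r + 2*I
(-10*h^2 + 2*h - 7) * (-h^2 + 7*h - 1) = 10*h^4 - 72*h^3 + 31*h^2 - 51*h + 7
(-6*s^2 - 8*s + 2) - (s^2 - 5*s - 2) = -7*s^2 - 3*s + 4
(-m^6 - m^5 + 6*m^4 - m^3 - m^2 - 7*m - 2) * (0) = 0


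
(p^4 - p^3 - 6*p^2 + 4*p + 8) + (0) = p^4 - p^3 - 6*p^2 + 4*p + 8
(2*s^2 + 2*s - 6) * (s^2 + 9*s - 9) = 2*s^4 + 20*s^3 - 6*s^2 - 72*s + 54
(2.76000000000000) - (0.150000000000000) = 2.61000000000000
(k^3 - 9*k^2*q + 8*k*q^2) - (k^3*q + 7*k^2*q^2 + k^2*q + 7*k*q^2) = -k^3*q + k^3 - 7*k^2*q^2 - 10*k^2*q + k*q^2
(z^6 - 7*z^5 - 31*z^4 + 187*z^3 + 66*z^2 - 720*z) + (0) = z^6 - 7*z^5 - 31*z^4 + 187*z^3 + 66*z^2 - 720*z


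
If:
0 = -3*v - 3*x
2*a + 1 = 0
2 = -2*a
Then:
No Solution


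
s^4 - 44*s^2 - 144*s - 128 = (s - 8)*(s + 2)^2*(s + 4)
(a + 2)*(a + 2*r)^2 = a^3 + 4*a^2*r + 2*a^2 + 4*a*r^2 + 8*a*r + 8*r^2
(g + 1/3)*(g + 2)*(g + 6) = g^3 + 25*g^2/3 + 44*g/3 + 4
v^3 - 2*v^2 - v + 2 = (v - 2)*(v - 1)*(v + 1)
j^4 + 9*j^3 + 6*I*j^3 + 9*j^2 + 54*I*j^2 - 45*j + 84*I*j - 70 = (j + 2)*(j + 7)*(j + I)*(j + 5*I)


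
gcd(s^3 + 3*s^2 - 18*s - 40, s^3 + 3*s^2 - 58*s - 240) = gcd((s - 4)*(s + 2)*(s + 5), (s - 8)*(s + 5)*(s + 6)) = s + 5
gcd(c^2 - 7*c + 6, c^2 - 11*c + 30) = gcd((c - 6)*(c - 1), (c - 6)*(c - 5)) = c - 6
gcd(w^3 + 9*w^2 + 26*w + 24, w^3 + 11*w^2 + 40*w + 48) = w^2 + 7*w + 12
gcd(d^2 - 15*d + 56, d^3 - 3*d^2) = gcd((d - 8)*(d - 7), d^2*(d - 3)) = 1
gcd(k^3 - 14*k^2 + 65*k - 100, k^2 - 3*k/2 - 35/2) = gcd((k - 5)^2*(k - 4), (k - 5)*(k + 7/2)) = k - 5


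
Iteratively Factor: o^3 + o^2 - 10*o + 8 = (o + 4)*(o^2 - 3*o + 2) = (o - 2)*(o + 4)*(o - 1)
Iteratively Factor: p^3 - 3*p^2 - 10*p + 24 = (p + 3)*(p^2 - 6*p + 8) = (p - 4)*(p + 3)*(p - 2)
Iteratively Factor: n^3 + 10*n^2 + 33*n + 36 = (n + 3)*(n^2 + 7*n + 12) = (n + 3)*(n + 4)*(n + 3)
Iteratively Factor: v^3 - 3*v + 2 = (v - 1)*(v^2 + v - 2) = (v - 1)*(v + 2)*(v - 1)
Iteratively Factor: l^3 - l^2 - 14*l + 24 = (l + 4)*(l^2 - 5*l + 6) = (l - 3)*(l + 4)*(l - 2)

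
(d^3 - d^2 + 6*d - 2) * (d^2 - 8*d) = d^5 - 9*d^4 + 14*d^3 - 50*d^2 + 16*d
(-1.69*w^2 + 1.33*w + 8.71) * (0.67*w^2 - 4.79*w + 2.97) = -1.1323*w^4 + 8.9862*w^3 - 5.5543*w^2 - 37.7708*w + 25.8687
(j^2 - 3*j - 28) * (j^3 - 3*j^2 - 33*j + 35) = j^5 - 6*j^4 - 52*j^3 + 218*j^2 + 819*j - 980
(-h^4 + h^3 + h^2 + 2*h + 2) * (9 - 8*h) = 8*h^5 - 17*h^4 + h^3 - 7*h^2 + 2*h + 18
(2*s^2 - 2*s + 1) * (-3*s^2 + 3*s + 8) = -6*s^4 + 12*s^3 + 7*s^2 - 13*s + 8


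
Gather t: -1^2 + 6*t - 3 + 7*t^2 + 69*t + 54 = 7*t^2 + 75*t + 50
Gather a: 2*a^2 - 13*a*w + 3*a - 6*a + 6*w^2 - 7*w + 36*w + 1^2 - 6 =2*a^2 + a*(-13*w - 3) + 6*w^2 + 29*w - 5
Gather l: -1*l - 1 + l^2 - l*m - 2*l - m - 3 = l^2 + l*(-m - 3) - m - 4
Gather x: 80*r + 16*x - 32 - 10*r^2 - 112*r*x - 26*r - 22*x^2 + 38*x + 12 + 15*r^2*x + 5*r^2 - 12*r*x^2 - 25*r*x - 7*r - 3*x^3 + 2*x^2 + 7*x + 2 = -5*r^2 + 47*r - 3*x^3 + x^2*(-12*r - 20) + x*(15*r^2 - 137*r + 61) - 18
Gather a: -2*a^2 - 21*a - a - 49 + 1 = -2*a^2 - 22*a - 48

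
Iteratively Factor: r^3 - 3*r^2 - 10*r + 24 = (r - 2)*(r^2 - r - 12) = (r - 2)*(r + 3)*(r - 4)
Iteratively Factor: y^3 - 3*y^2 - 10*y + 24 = (y - 2)*(y^2 - y - 12) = (y - 4)*(y - 2)*(y + 3)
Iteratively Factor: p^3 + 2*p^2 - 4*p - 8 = (p + 2)*(p^2 - 4) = (p + 2)^2*(p - 2)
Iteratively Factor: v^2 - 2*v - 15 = (v + 3)*(v - 5)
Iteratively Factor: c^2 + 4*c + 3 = (c + 1)*(c + 3)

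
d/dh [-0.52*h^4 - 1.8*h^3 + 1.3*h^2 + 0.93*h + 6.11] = -2.08*h^3 - 5.4*h^2 + 2.6*h + 0.93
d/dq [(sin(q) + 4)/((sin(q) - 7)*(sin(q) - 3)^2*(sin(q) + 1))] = (-3*sin(q)^3 - sin(q)^2 + 103*sin(q) + 5)*cos(q)/((sin(q) - 7)^2*(sin(q) - 3)^3*(sin(q) + 1)^2)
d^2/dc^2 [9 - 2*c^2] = -4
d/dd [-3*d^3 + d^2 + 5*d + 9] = -9*d^2 + 2*d + 5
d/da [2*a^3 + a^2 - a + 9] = 6*a^2 + 2*a - 1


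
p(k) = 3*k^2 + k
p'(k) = 6*k + 1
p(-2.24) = 12.81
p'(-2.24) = -12.44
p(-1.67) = 6.70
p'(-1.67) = -9.02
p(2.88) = 27.76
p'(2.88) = 18.28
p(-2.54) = 16.81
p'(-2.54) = -14.24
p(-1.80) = 7.92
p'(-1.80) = -9.80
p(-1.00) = 2.00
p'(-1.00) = -5.00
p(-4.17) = 48.00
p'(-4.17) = -24.02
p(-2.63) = 18.12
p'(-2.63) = -14.78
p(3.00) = 30.00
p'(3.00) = 19.00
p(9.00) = 252.00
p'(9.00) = 55.00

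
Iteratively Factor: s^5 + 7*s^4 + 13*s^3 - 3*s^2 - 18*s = (s - 1)*(s^4 + 8*s^3 + 21*s^2 + 18*s) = (s - 1)*(s + 3)*(s^3 + 5*s^2 + 6*s) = (s - 1)*(s + 2)*(s + 3)*(s^2 + 3*s) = (s - 1)*(s + 2)*(s + 3)^2*(s)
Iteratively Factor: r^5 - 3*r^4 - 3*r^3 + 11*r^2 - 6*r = (r)*(r^4 - 3*r^3 - 3*r^2 + 11*r - 6) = r*(r + 2)*(r^3 - 5*r^2 + 7*r - 3) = r*(r - 3)*(r + 2)*(r^2 - 2*r + 1) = r*(r - 3)*(r - 1)*(r + 2)*(r - 1)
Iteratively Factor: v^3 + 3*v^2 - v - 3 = (v + 1)*(v^2 + 2*v - 3) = (v - 1)*(v + 1)*(v + 3)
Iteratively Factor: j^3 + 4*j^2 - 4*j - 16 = (j + 4)*(j^2 - 4) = (j - 2)*(j + 4)*(j + 2)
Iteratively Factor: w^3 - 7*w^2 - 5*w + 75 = (w + 3)*(w^2 - 10*w + 25) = (w - 5)*(w + 3)*(w - 5)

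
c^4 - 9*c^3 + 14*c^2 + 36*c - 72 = (c - 6)*(c - 3)*(c - 2)*(c + 2)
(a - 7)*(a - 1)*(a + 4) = a^3 - 4*a^2 - 25*a + 28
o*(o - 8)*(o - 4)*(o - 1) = o^4 - 13*o^3 + 44*o^2 - 32*o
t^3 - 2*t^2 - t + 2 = (t - 2)*(t - 1)*(t + 1)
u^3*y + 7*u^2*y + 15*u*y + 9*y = (u + 3)^2*(u*y + y)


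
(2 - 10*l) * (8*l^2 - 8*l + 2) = -80*l^3 + 96*l^2 - 36*l + 4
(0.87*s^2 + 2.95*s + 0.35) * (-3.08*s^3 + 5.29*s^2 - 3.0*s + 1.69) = -2.6796*s^5 - 4.4837*s^4 + 11.9175*s^3 - 5.5282*s^2 + 3.9355*s + 0.5915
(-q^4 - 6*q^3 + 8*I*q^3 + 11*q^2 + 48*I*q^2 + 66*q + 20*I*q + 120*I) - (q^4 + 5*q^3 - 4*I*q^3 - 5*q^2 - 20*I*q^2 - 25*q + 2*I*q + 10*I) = -2*q^4 - 11*q^3 + 12*I*q^3 + 16*q^2 + 68*I*q^2 + 91*q + 18*I*q + 110*I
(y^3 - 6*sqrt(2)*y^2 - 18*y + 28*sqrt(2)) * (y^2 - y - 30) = y^5 - 6*sqrt(2)*y^4 - y^4 - 48*y^3 + 6*sqrt(2)*y^3 + 18*y^2 + 208*sqrt(2)*y^2 - 28*sqrt(2)*y + 540*y - 840*sqrt(2)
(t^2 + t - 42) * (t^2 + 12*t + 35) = t^4 + 13*t^3 + 5*t^2 - 469*t - 1470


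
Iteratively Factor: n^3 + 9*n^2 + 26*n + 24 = (n + 4)*(n^2 + 5*n + 6) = (n + 2)*(n + 4)*(n + 3)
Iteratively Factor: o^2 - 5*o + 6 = (o - 2)*(o - 3)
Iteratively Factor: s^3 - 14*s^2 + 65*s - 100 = (s - 5)*(s^2 - 9*s + 20) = (s - 5)^2*(s - 4)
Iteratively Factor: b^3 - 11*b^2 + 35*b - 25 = (b - 1)*(b^2 - 10*b + 25) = (b - 5)*(b - 1)*(b - 5)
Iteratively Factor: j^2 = (j)*(j)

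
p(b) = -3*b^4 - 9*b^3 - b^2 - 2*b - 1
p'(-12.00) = 16870.00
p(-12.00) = -46777.00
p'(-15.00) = 34453.00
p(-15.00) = -121696.00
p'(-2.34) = 8.59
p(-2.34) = 23.57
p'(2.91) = -532.16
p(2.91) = -452.19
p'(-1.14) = -17.03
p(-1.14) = 8.25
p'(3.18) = -667.28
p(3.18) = -613.67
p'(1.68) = -138.46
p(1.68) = -73.75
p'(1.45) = -98.25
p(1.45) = -46.70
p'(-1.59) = -18.84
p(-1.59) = 16.66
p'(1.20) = -64.02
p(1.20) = -26.61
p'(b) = -12*b^3 - 27*b^2 - 2*b - 2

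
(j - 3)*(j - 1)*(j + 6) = j^3 + 2*j^2 - 21*j + 18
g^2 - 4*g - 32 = (g - 8)*(g + 4)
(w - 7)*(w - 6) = w^2 - 13*w + 42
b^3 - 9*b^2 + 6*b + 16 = (b - 8)*(b - 2)*(b + 1)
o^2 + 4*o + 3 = (o + 1)*(o + 3)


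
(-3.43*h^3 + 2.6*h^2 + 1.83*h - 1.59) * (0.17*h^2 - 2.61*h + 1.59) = -0.5831*h^5 + 9.3943*h^4 - 11.9286*h^3 - 0.9126*h^2 + 7.0596*h - 2.5281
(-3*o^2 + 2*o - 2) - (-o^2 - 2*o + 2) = -2*o^2 + 4*o - 4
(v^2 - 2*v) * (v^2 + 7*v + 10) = v^4 + 5*v^3 - 4*v^2 - 20*v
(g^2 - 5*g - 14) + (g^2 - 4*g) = 2*g^2 - 9*g - 14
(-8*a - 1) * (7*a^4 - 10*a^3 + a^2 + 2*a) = -56*a^5 + 73*a^4 + 2*a^3 - 17*a^2 - 2*a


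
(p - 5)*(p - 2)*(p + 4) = p^3 - 3*p^2 - 18*p + 40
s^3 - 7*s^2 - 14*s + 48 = (s - 8)*(s - 2)*(s + 3)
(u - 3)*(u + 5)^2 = u^3 + 7*u^2 - 5*u - 75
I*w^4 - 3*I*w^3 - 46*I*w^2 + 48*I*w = w*(w - 8)*(w + 6)*(I*w - I)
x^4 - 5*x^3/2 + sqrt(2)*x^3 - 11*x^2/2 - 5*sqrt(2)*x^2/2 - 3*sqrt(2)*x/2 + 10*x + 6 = (x - 3)*(x + 1/2)*(x - sqrt(2))*(x + 2*sqrt(2))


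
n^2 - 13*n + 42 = (n - 7)*(n - 6)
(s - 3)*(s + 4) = s^2 + s - 12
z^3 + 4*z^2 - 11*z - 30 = (z - 3)*(z + 2)*(z + 5)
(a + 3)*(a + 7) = a^2 + 10*a + 21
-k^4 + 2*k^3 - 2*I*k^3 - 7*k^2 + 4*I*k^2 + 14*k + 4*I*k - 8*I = (k - 2)*(k + 4*I)*(I*k + 1)^2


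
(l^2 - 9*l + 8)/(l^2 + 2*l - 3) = (l - 8)/(l + 3)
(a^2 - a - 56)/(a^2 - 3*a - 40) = (a + 7)/(a + 5)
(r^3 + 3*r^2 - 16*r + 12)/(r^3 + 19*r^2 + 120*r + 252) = (r^2 - 3*r + 2)/(r^2 + 13*r + 42)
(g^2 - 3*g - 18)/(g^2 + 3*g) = (g - 6)/g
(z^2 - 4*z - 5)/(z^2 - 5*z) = (z + 1)/z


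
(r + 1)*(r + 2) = r^2 + 3*r + 2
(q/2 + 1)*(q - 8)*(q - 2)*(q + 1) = q^4/2 - 7*q^3/2 - 6*q^2 + 14*q + 16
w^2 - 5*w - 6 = (w - 6)*(w + 1)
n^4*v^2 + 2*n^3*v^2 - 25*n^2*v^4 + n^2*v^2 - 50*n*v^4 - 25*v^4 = (n - 5*v)*(n + 5*v)*(n*v + v)^2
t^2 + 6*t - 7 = (t - 1)*(t + 7)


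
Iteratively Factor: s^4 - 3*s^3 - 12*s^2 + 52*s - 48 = (s - 2)*(s^3 - s^2 - 14*s + 24) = (s - 3)*(s - 2)*(s^2 + 2*s - 8) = (s - 3)*(s - 2)*(s + 4)*(s - 2)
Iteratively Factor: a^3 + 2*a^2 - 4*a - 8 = (a + 2)*(a^2 - 4) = (a - 2)*(a + 2)*(a + 2)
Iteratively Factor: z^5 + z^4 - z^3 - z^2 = (z - 1)*(z^4 + 2*z^3 + z^2) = (z - 1)*(z + 1)*(z^3 + z^2) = z*(z - 1)*(z + 1)*(z^2 + z) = z*(z - 1)*(z + 1)^2*(z)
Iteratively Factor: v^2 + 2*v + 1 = (v + 1)*(v + 1)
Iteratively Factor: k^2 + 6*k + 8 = (k + 2)*(k + 4)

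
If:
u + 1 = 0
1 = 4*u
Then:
No Solution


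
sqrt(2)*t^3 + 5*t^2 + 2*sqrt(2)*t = t*(t + 2*sqrt(2))*(sqrt(2)*t + 1)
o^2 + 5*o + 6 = (o + 2)*(o + 3)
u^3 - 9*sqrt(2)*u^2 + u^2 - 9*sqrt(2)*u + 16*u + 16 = (u + 1)*(u - 8*sqrt(2))*(u - sqrt(2))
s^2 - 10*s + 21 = (s - 7)*(s - 3)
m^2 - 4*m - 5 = (m - 5)*(m + 1)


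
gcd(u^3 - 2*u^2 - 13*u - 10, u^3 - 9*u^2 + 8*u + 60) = u^2 - 3*u - 10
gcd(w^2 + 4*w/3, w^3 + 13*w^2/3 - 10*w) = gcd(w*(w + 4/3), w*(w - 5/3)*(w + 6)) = w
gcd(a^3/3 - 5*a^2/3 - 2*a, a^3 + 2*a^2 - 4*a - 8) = 1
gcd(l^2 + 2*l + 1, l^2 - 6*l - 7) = l + 1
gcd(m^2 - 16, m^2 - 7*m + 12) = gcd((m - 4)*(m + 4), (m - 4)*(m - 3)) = m - 4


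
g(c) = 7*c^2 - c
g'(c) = 14*c - 1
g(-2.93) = 63.02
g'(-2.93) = -42.02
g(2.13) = 29.63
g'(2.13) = 28.82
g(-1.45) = 16.17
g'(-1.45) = -21.30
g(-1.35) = 14.11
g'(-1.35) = -19.90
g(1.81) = 21.12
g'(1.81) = 24.34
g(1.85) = 22.11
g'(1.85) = 24.90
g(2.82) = 52.85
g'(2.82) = 38.48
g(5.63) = 216.25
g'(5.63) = 77.82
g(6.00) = 246.00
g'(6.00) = 83.00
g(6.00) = 246.00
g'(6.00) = 83.00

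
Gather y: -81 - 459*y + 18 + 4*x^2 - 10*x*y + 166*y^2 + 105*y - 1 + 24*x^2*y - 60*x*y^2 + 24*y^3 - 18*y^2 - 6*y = 4*x^2 + 24*y^3 + y^2*(148 - 60*x) + y*(24*x^2 - 10*x - 360) - 64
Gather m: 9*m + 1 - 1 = 9*m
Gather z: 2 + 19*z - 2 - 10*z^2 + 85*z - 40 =-10*z^2 + 104*z - 40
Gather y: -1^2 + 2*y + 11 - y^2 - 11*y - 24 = -y^2 - 9*y - 14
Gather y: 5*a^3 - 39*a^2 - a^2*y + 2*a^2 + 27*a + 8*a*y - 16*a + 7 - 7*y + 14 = 5*a^3 - 37*a^2 + 11*a + y*(-a^2 + 8*a - 7) + 21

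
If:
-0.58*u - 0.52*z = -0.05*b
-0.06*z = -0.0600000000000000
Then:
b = 11.6*u + 10.4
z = 1.00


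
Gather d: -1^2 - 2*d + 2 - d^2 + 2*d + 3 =4 - d^2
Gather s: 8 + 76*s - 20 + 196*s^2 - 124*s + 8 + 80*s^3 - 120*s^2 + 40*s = 80*s^3 + 76*s^2 - 8*s - 4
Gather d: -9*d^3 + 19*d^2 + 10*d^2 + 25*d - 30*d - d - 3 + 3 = -9*d^3 + 29*d^2 - 6*d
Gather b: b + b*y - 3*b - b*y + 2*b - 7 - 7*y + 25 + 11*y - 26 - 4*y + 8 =0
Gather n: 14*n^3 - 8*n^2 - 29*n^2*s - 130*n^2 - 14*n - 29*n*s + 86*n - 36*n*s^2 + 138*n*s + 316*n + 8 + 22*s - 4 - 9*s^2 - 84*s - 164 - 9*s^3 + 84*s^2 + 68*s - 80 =14*n^3 + n^2*(-29*s - 138) + n*(-36*s^2 + 109*s + 388) - 9*s^3 + 75*s^2 + 6*s - 240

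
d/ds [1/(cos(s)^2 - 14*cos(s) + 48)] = 2*(cos(s) - 7)*sin(s)/(cos(s)^2 - 14*cos(s) + 48)^2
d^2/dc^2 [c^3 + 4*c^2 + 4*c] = 6*c + 8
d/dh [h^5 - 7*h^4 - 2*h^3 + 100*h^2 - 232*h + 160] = 5*h^4 - 28*h^3 - 6*h^2 + 200*h - 232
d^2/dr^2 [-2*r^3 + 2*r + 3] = -12*r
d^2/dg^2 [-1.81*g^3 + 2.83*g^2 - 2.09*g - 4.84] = 5.66 - 10.86*g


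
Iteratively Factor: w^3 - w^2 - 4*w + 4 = (w - 1)*(w^2 - 4) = (w - 2)*(w - 1)*(w + 2)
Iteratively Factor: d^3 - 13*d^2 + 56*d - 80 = (d - 4)*(d^2 - 9*d + 20) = (d - 5)*(d - 4)*(d - 4)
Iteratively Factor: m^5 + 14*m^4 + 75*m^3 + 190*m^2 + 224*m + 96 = (m + 1)*(m^4 + 13*m^3 + 62*m^2 + 128*m + 96) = (m + 1)*(m + 2)*(m^3 + 11*m^2 + 40*m + 48) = (m + 1)*(m + 2)*(m + 3)*(m^2 + 8*m + 16) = (m + 1)*(m + 2)*(m + 3)*(m + 4)*(m + 4)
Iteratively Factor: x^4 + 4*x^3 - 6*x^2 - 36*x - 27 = (x + 1)*(x^3 + 3*x^2 - 9*x - 27) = (x + 1)*(x + 3)*(x^2 - 9) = (x - 3)*(x + 1)*(x + 3)*(x + 3)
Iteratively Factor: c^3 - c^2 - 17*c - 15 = (c + 1)*(c^2 - 2*c - 15) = (c + 1)*(c + 3)*(c - 5)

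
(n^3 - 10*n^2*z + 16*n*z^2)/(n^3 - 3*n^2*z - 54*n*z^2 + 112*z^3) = n/(n + 7*z)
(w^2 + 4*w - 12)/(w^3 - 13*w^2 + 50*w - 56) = (w + 6)/(w^2 - 11*w + 28)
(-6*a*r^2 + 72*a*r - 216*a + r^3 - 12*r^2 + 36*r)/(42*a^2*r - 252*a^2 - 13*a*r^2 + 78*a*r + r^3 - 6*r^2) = (r - 6)/(-7*a + r)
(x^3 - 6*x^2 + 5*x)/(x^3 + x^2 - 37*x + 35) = x/(x + 7)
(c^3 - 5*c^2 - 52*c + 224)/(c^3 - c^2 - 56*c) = (c - 4)/c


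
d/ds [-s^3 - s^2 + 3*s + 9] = -3*s^2 - 2*s + 3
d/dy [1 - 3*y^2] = -6*y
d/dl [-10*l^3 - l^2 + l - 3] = -30*l^2 - 2*l + 1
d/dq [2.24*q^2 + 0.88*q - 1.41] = 4.48*q + 0.88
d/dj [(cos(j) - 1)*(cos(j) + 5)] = -2*(cos(j) + 2)*sin(j)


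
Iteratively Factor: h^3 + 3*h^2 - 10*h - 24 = (h + 2)*(h^2 + h - 12) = (h - 3)*(h + 2)*(h + 4)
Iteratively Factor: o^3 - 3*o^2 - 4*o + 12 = (o + 2)*(o^2 - 5*o + 6) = (o - 3)*(o + 2)*(o - 2)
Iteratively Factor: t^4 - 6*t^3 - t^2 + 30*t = (t - 3)*(t^3 - 3*t^2 - 10*t) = (t - 5)*(t - 3)*(t^2 + 2*t) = (t - 5)*(t - 3)*(t + 2)*(t)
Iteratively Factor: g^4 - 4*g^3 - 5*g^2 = (g)*(g^3 - 4*g^2 - 5*g) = g^2*(g^2 - 4*g - 5) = g^2*(g - 5)*(g + 1)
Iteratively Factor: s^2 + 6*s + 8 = (s + 2)*(s + 4)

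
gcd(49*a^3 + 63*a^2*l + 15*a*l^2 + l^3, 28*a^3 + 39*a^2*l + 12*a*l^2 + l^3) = 7*a^2 + 8*a*l + l^2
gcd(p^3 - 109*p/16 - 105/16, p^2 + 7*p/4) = p + 7/4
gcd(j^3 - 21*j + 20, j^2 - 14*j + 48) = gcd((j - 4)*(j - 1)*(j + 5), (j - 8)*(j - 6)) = 1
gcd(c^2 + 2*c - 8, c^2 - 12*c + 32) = 1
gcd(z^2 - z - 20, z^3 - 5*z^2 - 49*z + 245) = z - 5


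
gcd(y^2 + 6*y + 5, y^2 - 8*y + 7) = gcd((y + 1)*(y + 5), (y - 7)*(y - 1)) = 1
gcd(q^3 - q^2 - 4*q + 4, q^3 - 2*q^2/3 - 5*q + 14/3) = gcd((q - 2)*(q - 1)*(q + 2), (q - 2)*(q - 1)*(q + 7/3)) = q^2 - 3*q + 2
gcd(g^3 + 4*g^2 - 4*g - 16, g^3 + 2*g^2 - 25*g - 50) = g + 2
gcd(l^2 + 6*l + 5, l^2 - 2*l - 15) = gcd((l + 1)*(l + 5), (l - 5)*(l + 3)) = 1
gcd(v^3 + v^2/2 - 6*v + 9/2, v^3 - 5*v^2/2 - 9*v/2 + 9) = v - 3/2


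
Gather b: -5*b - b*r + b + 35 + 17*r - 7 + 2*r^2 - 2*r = b*(-r - 4) + 2*r^2 + 15*r + 28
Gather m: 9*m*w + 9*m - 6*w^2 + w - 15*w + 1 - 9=m*(9*w + 9) - 6*w^2 - 14*w - 8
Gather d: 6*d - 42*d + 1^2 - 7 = -36*d - 6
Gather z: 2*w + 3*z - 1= 2*w + 3*z - 1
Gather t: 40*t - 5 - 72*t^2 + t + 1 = -72*t^2 + 41*t - 4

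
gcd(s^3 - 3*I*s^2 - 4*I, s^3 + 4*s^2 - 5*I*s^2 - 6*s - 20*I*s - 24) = s - 2*I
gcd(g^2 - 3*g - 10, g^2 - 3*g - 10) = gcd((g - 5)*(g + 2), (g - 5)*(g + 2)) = g^2 - 3*g - 10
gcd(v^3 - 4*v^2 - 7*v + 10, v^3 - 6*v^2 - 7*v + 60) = v - 5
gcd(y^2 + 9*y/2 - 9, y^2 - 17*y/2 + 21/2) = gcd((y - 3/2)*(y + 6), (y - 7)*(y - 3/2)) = y - 3/2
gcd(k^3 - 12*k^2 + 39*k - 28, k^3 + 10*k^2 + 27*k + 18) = 1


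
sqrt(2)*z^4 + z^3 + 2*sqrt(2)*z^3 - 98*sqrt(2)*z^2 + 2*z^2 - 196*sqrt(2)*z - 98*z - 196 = (z + 2)*(z - 7*sqrt(2))*(z + 7*sqrt(2))*(sqrt(2)*z + 1)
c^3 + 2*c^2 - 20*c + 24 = (c - 2)^2*(c + 6)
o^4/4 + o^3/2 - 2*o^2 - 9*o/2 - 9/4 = (o/2 + 1/2)^2*(o - 3)*(o + 3)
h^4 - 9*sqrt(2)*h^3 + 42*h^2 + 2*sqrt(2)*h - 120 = (h - 5*sqrt(2))*(h - 3*sqrt(2))*(h - 2*sqrt(2))*(h + sqrt(2))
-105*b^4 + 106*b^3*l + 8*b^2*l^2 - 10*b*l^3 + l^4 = (-7*b + l)*(-5*b + l)*(-b + l)*(3*b + l)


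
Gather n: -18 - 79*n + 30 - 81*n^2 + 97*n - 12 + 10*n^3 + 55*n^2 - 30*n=10*n^3 - 26*n^2 - 12*n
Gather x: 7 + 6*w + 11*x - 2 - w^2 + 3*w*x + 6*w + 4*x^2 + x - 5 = -w^2 + 12*w + 4*x^2 + x*(3*w + 12)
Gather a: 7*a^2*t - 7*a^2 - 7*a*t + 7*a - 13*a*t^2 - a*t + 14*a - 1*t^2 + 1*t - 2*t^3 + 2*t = a^2*(7*t - 7) + a*(-13*t^2 - 8*t + 21) - 2*t^3 - t^2 + 3*t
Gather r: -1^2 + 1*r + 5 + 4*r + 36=5*r + 40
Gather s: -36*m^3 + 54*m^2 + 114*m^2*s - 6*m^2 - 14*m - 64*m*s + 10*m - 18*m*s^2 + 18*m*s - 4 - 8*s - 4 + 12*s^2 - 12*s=-36*m^3 + 48*m^2 - 4*m + s^2*(12 - 18*m) + s*(114*m^2 - 46*m - 20) - 8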